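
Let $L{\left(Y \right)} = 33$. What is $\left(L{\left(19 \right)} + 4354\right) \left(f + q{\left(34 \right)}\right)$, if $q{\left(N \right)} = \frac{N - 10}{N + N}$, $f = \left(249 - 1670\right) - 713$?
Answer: $- \frac{159125264}{17} \approx -9.3603 \cdot 10^{6}$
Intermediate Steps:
$f = -2134$ ($f = -1421 - 713 = -2134$)
$q{\left(N \right)} = \frac{-10 + N}{2 N}$
$\left(L{\left(19 \right)} + 4354\right) \left(f + q{\left(34 \right)}\right) = \left(33 + 4354\right) \left(-2134 + \frac{-10 + 34}{2 \cdot 34}\right) = 4387 \left(-2134 + \frac{1}{2} \cdot \frac{1}{34} \cdot 24\right) = 4387 \left(-2134 + \frac{6}{17}\right) = 4387 \left(- \frac{36272}{17}\right) = - \frac{159125264}{17}$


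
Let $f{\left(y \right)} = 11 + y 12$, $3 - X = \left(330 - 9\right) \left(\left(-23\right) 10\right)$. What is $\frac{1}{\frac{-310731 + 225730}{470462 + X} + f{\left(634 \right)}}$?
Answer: $\frac{544295}{4146898604} \approx 0.00013125$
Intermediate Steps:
$X = 73833$ ($X = 3 - \left(330 - 9\right) \left(\left(-23\right) 10\right) = 3 - 321 \left(-230\right) = 3 - -73830 = 3 + 73830 = 73833$)
$f{\left(y \right)} = 11 + 12 y$
$\frac{1}{\frac{-310731 + 225730}{470462 + X} + f{\left(634 \right)}} = \frac{1}{\frac{-310731 + 225730}{470462 + 73833} + \left(11 + 12 \cdot 634\right)} = \frac{1}{- \frac{85001}{544295} + \left(11 + 7608\right)} = \frac{1}{\left(-85001\right) \frac{1}{544295} + 7619} = \frac{1}{- \frac{85001}{544295} + 7619} = \frac{1}{\frac{4146898604}{544295}} = \frac{544295}{4146898604}$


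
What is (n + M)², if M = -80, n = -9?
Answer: 7921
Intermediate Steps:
(n + M)² = (-9 - 80)² = (-89)² = 7921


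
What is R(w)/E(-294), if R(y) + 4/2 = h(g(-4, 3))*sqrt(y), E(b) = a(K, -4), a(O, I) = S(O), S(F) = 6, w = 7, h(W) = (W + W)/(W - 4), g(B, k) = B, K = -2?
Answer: -1/3 + sqrt(7)/6 ≈ 0.10763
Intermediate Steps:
h(W) = 2*W/(-4 + W) (h(W) = (2*W)/(-4 + W) = 2*W/(-4 + W))
a(O, I) = 6
E(b) = 6
R(y) = -2 + sqrt(y) (R(y) = -2 + (2*(-4)/(-4 - 4))*sqrt(y) = -2 + (2*(-4)/(-8))*sqrt(y) = -2 + (2*(-4)*(-1/8))*sqrt(y) = -2 + 1*sqrt(y) = -2 + sqrt(y))
R(w)/E(-294) = (-2 + sqrt(7))/6 = (-2 + sqrt(7))*(1/6) = -1/3 + sqrt(7)/6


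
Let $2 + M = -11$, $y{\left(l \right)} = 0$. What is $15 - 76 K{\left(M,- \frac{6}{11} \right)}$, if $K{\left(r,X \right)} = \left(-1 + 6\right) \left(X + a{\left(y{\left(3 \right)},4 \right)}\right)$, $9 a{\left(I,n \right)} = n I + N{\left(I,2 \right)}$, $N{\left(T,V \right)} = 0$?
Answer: $\frac{2445}{11} \approx 222.27$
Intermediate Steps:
$a{\left(I,n \right)} = \frac{I n}{9}$ ($a{\left(I,n \right)} = \frac{n I + 0}{9} = \frac{I n + 0}{9} = \frac{I n}{9}$)
$M = -13$ ($M = -2 - 11 = -13$)
$K{\left(r,X \right)} = 5 X$ ($K{\left(r,X \right)} = \left(-1 + 6\right) \left(X + \frac{1}{9} \cdot 0 \cdot 4\right) = 5 \left(X + 0\right) = 5 X$)
$15 - 76 K{\left(M,- \frac{6}{11} \right)} = 15 - 76 \cdot 5 \left(- \frac{6}{11}\right) = 15 - - \frac{2280}{11} = 15 + \frac{2280}{11} = \frac{2445}{11}$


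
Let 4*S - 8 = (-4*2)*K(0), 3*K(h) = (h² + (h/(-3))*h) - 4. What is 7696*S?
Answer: 107744/3 ≈ 35915.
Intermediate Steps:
K(h) = -4/3 + 2*h²/9 (K(h) = ((h² + (h/(-3))*h) - 4)/3 = ((h² + (h*(-⅓))*h) - 4)/3 = ((h² + (-h/3)*h) - 4)/3 = ((h² - h²/3) - 4)/3 = (2*h²/3 - 4)/3 = (-4 + 2*h²/3)/3 = -4/3 + 2*h²/9)
S = 14/3 (S = 2 + ((-4*2)*(-4/3 + (2/9)*0²))/4 = 2 + (-8*(-4/3 + (2/9)*0))/4 = 2 + (-8*(-4/3 + 0))/4 = 2 + (-8*(-4/3))/4 = 2 + (¼)*(32/3) = 2 + 8/3 = 14/3 ≈ 4.6667)
7696*S = 7696*(14/3) = 107744/3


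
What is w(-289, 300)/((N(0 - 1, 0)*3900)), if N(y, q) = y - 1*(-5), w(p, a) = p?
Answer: -289/15600 ≈ -0.018526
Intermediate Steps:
N(y, q) = 5 + y (N(y, q) = y + 5 = 5 + y)
w(-289, 300)/((N(0 - 1, 0)*3900)) = -289*1/(3900*(5 + (0 - 1))) = -289*1/(3900*(5 - 1)) = -289/(4*3900) = -289/15600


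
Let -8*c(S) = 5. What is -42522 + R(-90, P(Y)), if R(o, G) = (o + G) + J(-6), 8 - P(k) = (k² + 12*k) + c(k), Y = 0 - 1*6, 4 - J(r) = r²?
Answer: -340795/8 ≈ -42599.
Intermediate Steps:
J(r) = 4 - r²
c(S) = -5/8 (c(S) = -⅛*5 = -5/8)
Y = -6 (Y = 0 - 6 = -6)
P(k) = 69/8 - k² - 12*k (P(k) = 8 - ((k² + 12*k) - 5/8) = 8 - (-5/8 + k² + 12*k) = 8 + (5/8 - k² - 12*k) = 69/8 - k² - 12*k)
R(o, G) = -32 + G + o (R(o, G) = (o + G) + (4 - 1*(-6)²) = (G + o) + (4 - 1*36) = (G + o) + (4 - 36) = (G + o) - 32 = -32 + G + o)
-42522 + R(-90, P(Y)) = -42522 + (-32 + (69/8 - 1*(-6)² - 12*(-6)) - 90) = -42522 + (-32 + (69/8 - 1*36 + 72) - 90) = -42522 + (-32 + (69/8 - 36 + 72) - 90) = -42522 + (-32 + 357/8 - 90) = -42522 - 619/8 = -340795/8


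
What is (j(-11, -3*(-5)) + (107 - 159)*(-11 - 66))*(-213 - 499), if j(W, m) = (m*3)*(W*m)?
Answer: 2435752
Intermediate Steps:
j(W, m) = 3*W*m**2 (j(W, m) = (3*m)*(W*m) = 3*W*m**2)
(j(-11, -3*(-5)) + (107 - 159)*(-11 - 66))*(-213 - 499) = (3*(-11)*(-3*(-5))**2 + (107 - 159)*(-11 - 66))*(-213 - 499) = (3*(-11)*15**2 - 52*(-77))*(-712) = (3*(-11)*225 + 4004)*(-712) = (-7425 + 4004)*(-712) = -3421*(-712) = 2435752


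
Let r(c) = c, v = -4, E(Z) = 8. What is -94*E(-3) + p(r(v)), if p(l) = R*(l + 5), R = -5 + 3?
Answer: -754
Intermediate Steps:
R = -2
p(l) = -10 - 2*l (p(l) = -2*(l + 5) = -2*(5 + l) = -10 - 2*l)
-94*E(-3) + p(r(v)) = -94*8 + (-10 - 2*(-4)) = -752 + (-10 + 8) = -752 - 2 = -754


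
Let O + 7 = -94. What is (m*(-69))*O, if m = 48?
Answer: 334512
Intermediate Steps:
O = -101 (O = -7 - 94 = -101)
(m*(-69))*O = (48*(-69))*(-101) = -3312*(-101) = 334512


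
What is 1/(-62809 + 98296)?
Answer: 1/35487 ≈ 2.8179e-5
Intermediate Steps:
1/(-62809 + 98296) = 1/35487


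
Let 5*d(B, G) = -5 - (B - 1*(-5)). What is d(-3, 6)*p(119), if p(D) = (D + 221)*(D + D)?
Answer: -113288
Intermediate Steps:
d(B, G) = -2 - B/5 (d(B, G) = (-5 - (B - 1*(-5)))/5 = (-5 - (B + 5))/5 = (-5 - (5 + B))/5 = (-5 + (-5 - B))/5 = (-10 - B)/5 = -2 - B/5)
p(D) = 2*D*(221 + D) (p(D) = (221 + D)*(2*D) = 2*D*(221 + D))
d(-3, 6)*p(119) = (-2 - ⅕*(-3))*(2*119*(221 + 119)) = (-2 + ⅗)*(2*119*340) = -7/5*80920 = -113288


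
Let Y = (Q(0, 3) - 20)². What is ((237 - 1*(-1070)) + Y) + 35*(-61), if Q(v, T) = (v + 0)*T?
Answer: -428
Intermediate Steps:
Q(v, T) = T*v (Q(v, T) = v*T = T*v)
Y = 400 (Y = (3*0 - 20)² = (0 - 20)² = (-20)² = 400)
((237 - 1*(-1070)) + Y) + 35*(-61) = ((237 - 1*(-1070)) + 400) + 35*(-61) = ((237 + 1070) + 400) - 2135 = (1307 + 400) - 2135 = 1707 - 2135 = -428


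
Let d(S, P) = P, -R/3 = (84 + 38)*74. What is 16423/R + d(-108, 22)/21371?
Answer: -350380085/578812164 ≈ -0.60534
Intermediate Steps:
R = -27084 (R = -3*(84 + 38)*74 = -366*74 = -3*9028 = -27084)
16423/R + d(-108, 22)/21371 = 16423/(-27084) + 22/21371 = 16423*(-1/27084) + 22*(1/21371) = -16423/27084 + 22/21371 = -350380085/578812164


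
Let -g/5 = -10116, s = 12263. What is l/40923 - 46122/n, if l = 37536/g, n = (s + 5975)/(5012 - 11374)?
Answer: 25306777320470722/1572940367955 ≈ 16089.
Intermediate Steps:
g = 50580 (g = -5*(-10116) = 50580)
n = -9119/3181 (n = (12263 + 5975)/(5012 - 11374) = 18238/(-6362) = 18238*(-1/6362) = -9119/3181 ≈ -2.8667)
l = 3128/4215 (l = 37536/50580 = 37536*(1/50580) = 3128/4215 ≈ 0.74211)
l/40923 - 46122/n = (3128/4215)/40923 - 46122/(-9119/3181) = (3128/4215)*(1/40923) - 46122*(-3181/9119) = 3128/172490445 + 146714082/9119 = 25306777320470722/1572940367955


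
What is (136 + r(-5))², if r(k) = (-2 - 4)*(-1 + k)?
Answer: 29584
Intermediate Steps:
r(k) = 6 - 6*k (r(k) = -6*(-1 + k) = 6 - 6*k)
(136 + r(-5))² = (136 + (6 - 6*(-5)))² = (136 + (6 + 30))² = (136 + 36)² = 172² = 29584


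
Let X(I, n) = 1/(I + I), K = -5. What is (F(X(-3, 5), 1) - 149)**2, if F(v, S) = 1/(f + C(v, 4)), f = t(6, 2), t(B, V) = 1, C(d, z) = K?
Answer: 356409/16 ≈ 22276.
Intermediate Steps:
C(d, z) = -5
f = 1
X(I, n) = 1/(2*I)
F(v, S) = -1/4 (F(v, S) = 1/(1 - 5) = 1/(-4) = -1/4)
(F(X(-3, 5), 1) - 149)**2 = (-1/4 - 149)**2 = (-597/4)**2 = 356409/16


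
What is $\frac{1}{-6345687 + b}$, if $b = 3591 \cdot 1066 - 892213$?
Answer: $- \frac{1}{3409894} \approx -2.9326 \cdot 10^{-7}$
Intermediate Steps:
$b = 2935793$ ($b = 3828006 - 892213 = 2935793$)
$\frac{1}{-6345687 + b} = \frac{1}{-6345687 + 2935793} = \frac{1}{-3409894} = - \frac{1}{3409894}$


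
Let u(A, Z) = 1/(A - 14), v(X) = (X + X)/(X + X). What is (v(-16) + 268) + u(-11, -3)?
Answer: 6724/25 ≈ 268.96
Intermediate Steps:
v(X) = 1 (v(X) = (2*X)/((2*X)) = (2*X)*(1/(2*X)) = 1)
u(A, Z) = 1/(-14 + A)
(v(-16) + 268) + u(-11, -3) = (1 + 268) + 1/(-14 - 11) = 269 + 1/(-25) = 269 - 1/25 = 6724/25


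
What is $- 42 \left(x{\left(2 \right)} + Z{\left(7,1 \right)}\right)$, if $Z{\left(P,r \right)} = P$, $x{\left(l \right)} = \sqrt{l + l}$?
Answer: $-378$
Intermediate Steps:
$x{\left(l \right)} = \sqrt{2} \sqrt{l}$ ($x{\left(l \right)} = \sqrt{2 l} = \sqrt{2} \sqrt{l}$)
$- 42 \left(x{\left(2 \right)} + Z{\left(7,1 \right)}\right) = - 42 \left(\sqrt{2} \sqrt{2} + 7\right) = - 42 \left(2 + 7\right) = \left(-42\right) 9 = -378$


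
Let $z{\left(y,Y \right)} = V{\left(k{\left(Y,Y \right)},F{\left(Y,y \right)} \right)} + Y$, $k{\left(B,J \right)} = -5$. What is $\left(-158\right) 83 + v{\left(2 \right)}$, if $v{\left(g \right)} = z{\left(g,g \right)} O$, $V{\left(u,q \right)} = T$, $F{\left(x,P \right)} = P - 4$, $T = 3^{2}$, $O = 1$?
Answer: $-13103$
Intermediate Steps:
$T = 9$
$F{\left(x,P \right)} = -4 + P$
$V{\left(u,q \right)} = 9$
$z{\left(y,Y \right)} = 9 + Y$
$v{\left(g \right)} = 9 + g$ ($v{\left(g \right)} = \left(9 + g\right) 1 = 9 + g$)
$\left(-158\right) 83 + v{\left(2 \right)} = \left(-158\right) 83 + \left(9 + 2\right) = -13114 + 11 = -13103$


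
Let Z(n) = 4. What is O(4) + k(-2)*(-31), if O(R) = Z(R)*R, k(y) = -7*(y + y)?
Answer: -852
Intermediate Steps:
k(y) = -14*y
O(R) = 4*R
O(4) + k(-2)*(-31) = 4*4 - 14*(-2)*(-31) = 16 + 28*(-31) = 16 - 868 = -852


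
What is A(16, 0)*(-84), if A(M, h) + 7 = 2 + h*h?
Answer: 420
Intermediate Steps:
A(M, h) = -5 + h**2 (A(M, h) = -7 + (2 + h*h) = -7 + (2 + h**2) = -5 + h**2)
A(16, 0)*(-84) = (-5 + 0**2)*(-84) = (-5 + 0)*(-84) = -5*(-84) = 420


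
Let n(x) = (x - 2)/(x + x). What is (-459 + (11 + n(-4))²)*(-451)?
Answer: 2315885/16 ≈ 1.4474e+5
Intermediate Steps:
n(x) = (-2 + x)/(2*x) (n(x) = (-2 + x)/((2*x)) = (-2 + x)*(1/(2*x)) = (-2 + x)/(2*x))
(-459 + (11 + n(-4))²)*(-451) = (-459 + (11 + (½)*(-2 - 4)/(-4))²)*(-451) = (-459 + (11 + (½)*(-¼)*(-6))²)*(-451) = (-459 + (11 + ¾)²)*(-451) = (-459 + (47/4)²)*(-451) = (-459 + 2209/16)*(-451) = -5135/16*(-451) = 2315885/16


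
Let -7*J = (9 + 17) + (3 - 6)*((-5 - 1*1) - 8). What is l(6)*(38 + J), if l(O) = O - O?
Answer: 0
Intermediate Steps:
l(O) = 0
J = -68/7 (J = -((9 + 17) + (3 - 6)*((-5 - 1*1) - 8))/7 = -(26 - 3*((-5 - 1) - 8))/7 = -(26 - 3*(-6 - 8))/7 = -(26 - 3*(-14))/7 = -(26 + 42)/7 = -⅐*68 = -68/7 ≈ -9.7143)
l(6)*(38 + J) = 0*(38 - 68/7) = 0*(198/7) = 0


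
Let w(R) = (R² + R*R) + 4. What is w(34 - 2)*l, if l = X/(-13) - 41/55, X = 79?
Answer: -10009656/715 ≈ -14000.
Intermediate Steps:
w(R) = 4 + 2*R² (w(R) = (R² + R²) + 4 = 2*R² + 4 = 4 + 2*R²)
l = -4878/715 (l = 79/(-13) - 41/55 = 79*(-1/13) - 41*1/55 = -79/13 - 41/55 = -4878/715 ≈ -6.8224)
w(34 - 2)*l = (4 + 2*(34 - 2)²)*(-4878/715) = (4 + 2*32²)*(-4878/715) = (4 + 2*1024)*(-4878/715) = (4 + 2048)*(-4878/715) = 2052*(-4878/715) = -10009656/715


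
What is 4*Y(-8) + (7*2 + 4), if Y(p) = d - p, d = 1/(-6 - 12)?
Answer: 448/9 ≈ 49.778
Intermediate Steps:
d = -1/18 (d = 1/(-18) = -1/18 ≈ -0.055556)
Y(p) = -1/18 - p
4*Y(-8) + (7*2 + 4) = 4*(-1/18 - 1*(-8)) + (7*2 + 4) = 4*(-1/18 + 8) + (14 + 4) = 4*(143/18) + 18 = 286/9 + 18 = 448/9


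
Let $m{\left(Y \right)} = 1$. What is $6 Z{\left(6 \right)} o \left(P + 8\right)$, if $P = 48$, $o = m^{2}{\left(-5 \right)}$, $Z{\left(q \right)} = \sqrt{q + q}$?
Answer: $672 \sqrt{3} \approx 1163.9$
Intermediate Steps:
$Z{\left(q \right)} = \sqrt{2} \sqrt{q}$ ($Z{\left(q \right)} = \sqrt{2 q} = \sqrt{2} \sqrt{q}$)
$o = 1$ ($o = 1^{2} = 1$)
$6 Z{\left(6 \right)} o \left(P + 8\right) = 6 \sqrt{2} \sqrt{6} \cdot 1 \left(48 + 8\right) = 6 \cdot 2 \sqrt{3} \cdot 1 \cdot 56 = 12 \sqrt{3} \cdot 1 \cdot 56 = 12 \sqrt{3} \cdot 56 = 672 \sqrt{3}$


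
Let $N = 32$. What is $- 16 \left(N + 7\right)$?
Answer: $-624$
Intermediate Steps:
$- 16 \left(N + 7\right) = - 16 \left(32 + 7\right) = \left(-16\right) 39 = -624$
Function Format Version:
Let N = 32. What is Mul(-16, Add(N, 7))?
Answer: -624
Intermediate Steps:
Mul(-16, Add(N, 7)) = Mul(-16, Add(32, 7)) = Mul(-16, 39) = -624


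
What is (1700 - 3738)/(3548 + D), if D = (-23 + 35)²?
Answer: -1019/1846 ≈ -0.55200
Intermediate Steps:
D = 144 (D = 12² = 144)
(1700 - 3738)/(3548 + D) = (1700 - 3738)/(3548 + 144) = -2038/3692 = -2038*1/3692 = -1019/1846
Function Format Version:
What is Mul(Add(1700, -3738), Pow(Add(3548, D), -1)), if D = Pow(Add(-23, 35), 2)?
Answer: Rational(-1019, 1846) ≈ -0.55200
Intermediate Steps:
D = 144 (D = Pow(12, 2) = 144)
Mul(Add(1700, -3738), Pow(Add(3548, D), -1)) = Mul(Add(1700, -3738), Pow(Add(3548, 144), -1)) = Mul(-2038, Pow(3692, -1)) = Mul(-2038, Rational(1, 3692)) = Rational(-1019, 1846)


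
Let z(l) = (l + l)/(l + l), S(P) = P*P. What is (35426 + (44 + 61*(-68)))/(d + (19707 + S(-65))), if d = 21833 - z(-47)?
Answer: 15661/22882 ≈ 0.68442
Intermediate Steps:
S(P) = P**2
z(l) = 1 (z(l) = (2*l)/((2*l)) = (2*l)*(1/(2*l)) = 1)
d = 21832 (d = 21833 - 1*1 = 21833 - 1 = 21832)
(35426 + (44 + 61*(-68)))/(d + (19707 + S(-65))) = (35426 + (44 + 61*(-68)))/(21832 + (19707 + (-65)**2)) = (35426 + (44 - 4148))/(21832 + (19707 + 4225)) = (35426 - 4104)/(21832 + 23932) = 31322/45764 = 31322*(1/45764) = 15661/22882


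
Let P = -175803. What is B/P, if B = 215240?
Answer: -215240/175803 ≈ -1.2243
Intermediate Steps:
B/P = 215240/(-175803) = 215240*(-1/175803) = -215240/175803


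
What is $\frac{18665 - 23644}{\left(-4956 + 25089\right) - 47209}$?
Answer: $\frac{4979}{27076} \approx 0.18389$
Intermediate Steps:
$\frac{18665 - 23644}{\left(-4956 + 25089\right) - 47209} = - \frac{4979}{20133 - 47209} = - \frac{4979}{-27076} = \left(-4979\right) \left(- \frac{1}{27076}\right) = \frac{4979}{27076}$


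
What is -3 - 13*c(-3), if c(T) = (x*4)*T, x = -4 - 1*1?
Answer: -783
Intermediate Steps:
x = -5 (x = -4 - 1 = -5)
c(T) = -20*T (c(T) = (-5*4)*T = -20*T)
-3 - 13*c(-3) = -3 - (-260)*(-3) = -3 - 13*60 = -3 - 780 = -783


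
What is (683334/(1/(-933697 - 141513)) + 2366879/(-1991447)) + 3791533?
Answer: -1463163424909001208/1991447 ≈ -7.3472e+11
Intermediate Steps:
(683334/(1/(-933697 - 141513)) + 2366879/(-1991447)) + 3791533 = (683334/(1/(-1075210)) + 2366879*(-1/1991447)) + 3791533 = (683334/(-1/1075210) - 2366879/1991447) + 3791533 = (683334*(-1075210) - 2366879/1991447) + 3791533 = (-734727550140 - 2366879/1991447) + 3791533 = -1463170975546019459/1991447 + 3791533 = -1463163424909001208/1991447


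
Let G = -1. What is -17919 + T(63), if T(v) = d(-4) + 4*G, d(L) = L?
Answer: -17927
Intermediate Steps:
T(v) = -8 (T(v) = -4 + 4*(-1) = -4 - 4 = -8)
-17919 + T(63) = -17919 - 8 = -17927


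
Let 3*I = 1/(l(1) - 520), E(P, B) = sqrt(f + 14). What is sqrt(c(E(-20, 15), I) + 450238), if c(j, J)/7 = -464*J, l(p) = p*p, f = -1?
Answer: sqrt(121277119822)/519 ≈ 671.00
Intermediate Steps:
l(p) = p**2
E(P, B) = sqrt(13) (E(P, B) = sqrt(-1 + 14) = sqrt(13))
I = -1/1557 (I = 1/(3*(1**2 - 520)) = 1/(3*(1 - 520)) = (1/3)/(-519) = (1/3)*(-1/519) = -1/1557 ≈ -0.00064226)
c(j, J) = -3248*J (c(j, J) = 7*(-464*J) = -3248*J)
sqrt(c(E(-20, 15), I) + 450238) = sqrt(-3248*(-1/1557) + 450238) = sqrt(3248/1557 + 450238) = sqrt(701023814/1557) = sqrt(121277119822)/519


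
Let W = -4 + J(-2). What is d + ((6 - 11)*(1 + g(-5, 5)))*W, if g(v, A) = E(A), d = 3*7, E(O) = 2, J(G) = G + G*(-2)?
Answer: 51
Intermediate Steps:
J(G) = -G (J(G) = G - 2*G = -G)
d = 21
g(v, A) = 2
W = -2 (W = -4 - 1*(-2) = -4 + 2 = -2)
d + ((6 - 11)*(1 + g(-5, 5)))*W = 21 + ((6 - 11)*(1 + 2))*(-2) = 21 - 5*3*(-2) = 21 - 15*(-2) = 21 + 30 = 51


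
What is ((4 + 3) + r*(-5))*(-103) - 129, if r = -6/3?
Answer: -1880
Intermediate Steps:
r = -2 (r = -6*1/3 = -2)
((4 + 3) + r*(-5))*(-103) - 129 = ((4 + 3) - 2*(-5))*(-103) - 129 = (7 + 10)*(-103) - 129 = 17*(-103) - 129 = -1751 - 129 = -1880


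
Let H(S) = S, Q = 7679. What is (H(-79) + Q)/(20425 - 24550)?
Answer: -304/165 ≈ -1.8424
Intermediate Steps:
(H(-79) + Q)/(20425 - 24550) = (-79 + 7679)/(20425 - 24550) = 7600/(-4125) = 7600*(-1/4125) = -304/165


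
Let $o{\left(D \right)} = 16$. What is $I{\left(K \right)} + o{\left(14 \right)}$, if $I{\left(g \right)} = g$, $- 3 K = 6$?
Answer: $14$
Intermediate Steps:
$K = -2$ ($K = \left(- \frac{1}{3}\right) 6 = -2$)
$I{\left(K \right)} + o{\left(14 \right)} = -2 + 16 = 14$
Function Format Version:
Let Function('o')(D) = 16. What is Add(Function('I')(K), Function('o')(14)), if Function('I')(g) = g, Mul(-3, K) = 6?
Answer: 14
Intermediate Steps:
K = -2 (K = Mul(Rational(-1, 3), 6) = -2)
Add(Function('I')(K), Function('o')(14)) = Add(-2, 16) = 14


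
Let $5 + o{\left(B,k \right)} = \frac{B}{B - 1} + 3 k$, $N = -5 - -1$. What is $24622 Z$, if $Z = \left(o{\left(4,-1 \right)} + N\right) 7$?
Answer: $- \frac{5515328}{3} \approx -1.8384 \cdot 10^{6}$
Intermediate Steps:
$N = -4$ ($N = -5 + 1 = -4$)
$o{\left(B,k \right)} = -5 + 3 k + \frac{B}{-1 + B}$ ($o{\left(B,k \right)} = -5 + \left(\frac{B}{B - 1} + 3 k\right) = -5 + \left(\frac{B}{-1 + B} + 3 k\right) = -5 + \left(3 k + \frac{B}{-1 + B}\right) = -5 + 3 k + \frac{B}{-1 + B}$)
$Z = - \frac{224}{3}$ ($Z = \left(\frac{5 - 16 - -3 + 3 \cdot 4 \left(-1\right)}{-1 + 4} - 4\right) 7 = \left(\frac{5 - 16 + 3 - 12}{3} - 4\right) 7 = \left(\frac{1}{3} \left(-20\right) - 4\right) 7 = \left(- \frac{20}{3} - 4\right) 7 = \left(- \frac{32}{3}\right) 7 = - \frac{224}{3} \approx -74.667$)
$24622 Z = 24622 \left(- \frac{224}{3}\right) = - \frac{5515328}{3}$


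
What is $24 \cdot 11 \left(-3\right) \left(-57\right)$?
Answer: $45144$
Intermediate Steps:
$24 \cdot 11 \left(-3\right) \left(-57\right) = 24 \left(-33\right) \left(-57\right) = \left(-792\right) \left(-57\right) = 45144$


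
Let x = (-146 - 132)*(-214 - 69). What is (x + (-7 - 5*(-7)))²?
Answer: 6194004804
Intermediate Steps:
x = 78674 (x = -278*(-283) = 78674)
(x + (-7 - 5*(-7)))² = (78674 + (-7 - 5*(-7)))² = (78674 + (-7 + 35))² = (78674 + 28)² = 78702² = 6194004804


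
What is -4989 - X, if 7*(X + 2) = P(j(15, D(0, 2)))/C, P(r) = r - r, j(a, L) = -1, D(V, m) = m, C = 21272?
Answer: -4987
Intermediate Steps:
P(r) = 0
X = -2 (X = -2 + (0/21272)/7 = -2 + (0*(1/21272))/7 = -2 + (⅐)*0 = -2 + 0 = -2)
-4989 - X = -4989 - 1*(-2) = -4989 + 2 = -4987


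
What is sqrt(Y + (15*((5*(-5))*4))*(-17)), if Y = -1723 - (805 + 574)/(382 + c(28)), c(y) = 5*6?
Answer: 3*sqrt(112095415)/206 ≈ 154.19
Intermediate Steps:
c(y) = 30
Y = -711255/412 (Y = -1723 - (805 + 574)/(382 + 30) = -1723 - 1379/412 = -711255/412 ≈ -1726.3)
sqrt(Y + (15*((5*(-5))*4))*(-17)) = sqrt(-711255/412 + (15*((5*(-5))*4))*(-17)) = sqrt(-711255/412 + (15*(-25*4))*(-17)) = sqrt(-711255/412 + (15*(-100))*(-17)) = sqrt(-711255/412 - 1500*(-17)) = sqrt(-711255/412 + 25500) = sqrt(9794745/412) = 3*sqrt(112095415)/206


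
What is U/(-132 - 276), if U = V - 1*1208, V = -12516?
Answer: 3431/102 ≈ 33.637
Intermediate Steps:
U = -13724 (U = -12516 - 1*1208 = -12516 - 1208 = -13724)
U/(-132 - 276) = -13724/(-132 - 276) = -13724/(-408) = -1/408*(-13724) = 3431/102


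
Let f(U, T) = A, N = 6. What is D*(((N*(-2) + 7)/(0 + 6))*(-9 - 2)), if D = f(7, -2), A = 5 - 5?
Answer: 0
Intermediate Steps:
A = 0
f(U, T) = 0
D = 0
D*(((N*(-2) + 7)/(0 + 6))*(-9 - 2)) = 0*(((6*(-2) + 7)/(0 + 6))*(-9 - 2)) = 0*(((-12 + 7)/6)*(-11)) = 0*(-5*⅙*(-11)) = 0*(-⅚*(-11)) = 0*(55/6) = 0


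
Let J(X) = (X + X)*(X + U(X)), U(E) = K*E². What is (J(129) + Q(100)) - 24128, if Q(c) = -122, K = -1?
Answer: -4284346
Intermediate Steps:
U(E) = -E²
J(X) = 2*X*(X - X²) (J(X) = (X + X)*(X - X²) = (2*X)*(X - X²) = 2*X*(X - X²))
(J(129) + Q(100)) - 24128 = (2*129²*(1 - 1*129) - 122) - 24128 = (2*16641*(1 - 129) - 122) - 24128 = (2*16641*(-128) - 122) - 24128 = (-4260096 - 122) - 24128 = -4260218 - 24128 = -4284346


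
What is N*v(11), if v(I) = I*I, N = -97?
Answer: -11737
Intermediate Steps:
v(I) = I**2
N*v(11) = -97*11**2 = -97*121 = -11737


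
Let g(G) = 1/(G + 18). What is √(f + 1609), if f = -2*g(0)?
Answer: 4*√905/3 ≈ 40.111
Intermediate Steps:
g(G) = 1/(18 + G)
f = -⅑ (f = -2/(18 + 0) = -2/18 = -2*1/18 = -⅑ ≈ -0.11111)
√(f + 1609) = √(-⅑ + 1609) = √(14480/9) = 4*√905/3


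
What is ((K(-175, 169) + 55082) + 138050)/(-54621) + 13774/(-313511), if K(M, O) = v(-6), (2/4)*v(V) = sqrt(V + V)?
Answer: -61301356106/17124284331 - 4*I*sqrt(3)/54621 ≈ -3.5798 - 0.00012684*I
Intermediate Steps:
v(V) = 2*sqrt(2)*sqrt(V) (v(V) = 2*sqrt(V + V) = 2*sqrt(2*V) = 2*(sqrt(2)*sqrt(V)) = 2*sqrt(2)*sqrt(V))
K(M, O) = 4*I*sqrt(3) (K(M, O) = 2*sqrt(2)*sqrt(-6) = 2*sqrt(2)*(I*sqrt(6)) = 4*I*sqrt(3))
((K(-175, 169) + 55082) + 138050)/(-54621) + 13774/(-313511) = ((4*I*sqrt(3) + 55082) + 138050)/(-54621) + 13774/(-313511) = ((55082 + 4*I*sqrt(3)) + 138050)*(-1/54621) + 13774*(-1/313511) = (193132 + 4*I*sqrt(3))*(-1/54621) - 13774/313511 = (-193132/54621 - 4*I*sqrt(3)/54621) - 13774/313511 = -61301356106/17124284331 - 4*I*sqrt(3)/54621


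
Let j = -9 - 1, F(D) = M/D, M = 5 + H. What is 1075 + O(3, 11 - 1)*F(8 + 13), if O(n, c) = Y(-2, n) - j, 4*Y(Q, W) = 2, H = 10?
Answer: 2165/2 ≈ 1082.5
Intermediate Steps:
Y(Q, W) = 1/2 (Y(Q, W) = (1/4)*2 = 1/2)
M = 15 (M = 5 + 10 = 15)
F(D) = 15/D
j = -10
O(n, c) = 21/2 (O(n, c) = 1/2 - 1*(-10) = 1/2 + 10 = 21/2)
1075 + O(3, 11 - 1)*F(8 + 13) = 1075 + 21*(15/(8 + 13))/2 = 1075 + 21*(15/21)/2 = 1075 + 21*(15*(1/21))/2 = 1075 + (21/2)*(5/7) = 1075 + 15/2 = 2165/2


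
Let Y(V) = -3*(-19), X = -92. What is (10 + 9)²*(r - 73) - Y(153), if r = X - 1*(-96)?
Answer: -24966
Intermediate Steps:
r = 4 (r = -92 - 1*(-96) = -92 + 96 = 4)
Y(V) = 57
(10 + 9)²*(r - 73) - Y(153) = (10 + 9)²*(4 - 73) - 1*57 = 19²*(-69) - 57 = 361*(-69) - 57 = -24909 - 57 = -24966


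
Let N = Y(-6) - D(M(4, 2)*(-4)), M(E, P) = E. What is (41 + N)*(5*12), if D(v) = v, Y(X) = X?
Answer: 3060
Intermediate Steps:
N = 10 (N = -6 - 4*(-4) = -6 - 1*(-16) = -6 + 16 = 10)
(41 + N)*(5*12) = (41 + 10)*(5*12) = 51*60 = 3060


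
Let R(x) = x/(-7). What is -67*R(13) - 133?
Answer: -60/7 ≈ -8.5714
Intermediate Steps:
R(x) = -x/7 (R(x) = x*(-⅐) = -x/7)
-67*R(13) - 133 = -(-67)*13/7 - 133 = -67*(-13/7) - 133 = 871/7 - 133 = -60/7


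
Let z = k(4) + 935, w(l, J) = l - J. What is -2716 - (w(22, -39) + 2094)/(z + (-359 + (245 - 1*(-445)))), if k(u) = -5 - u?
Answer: -3416167/1257 ≈ -2717.7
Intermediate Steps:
z = 926 (z = (-5 - 1*4) + 935 = (-5 - 4) + 935 = -9 + 935 = 926)
-2716 - (w(22, -39) + 2094)/(z + (-359 + (245 - 1*(-445)))) = -2716 - ((22 - 1*(-39)) + 2094)/(926 + (-359 + (245 - 1*(-445)))) = -2716 - ((22 + 39) + 2094)/(926 + (-359 + (245 + 445))) = -2716 - (61 + 2094)/(926 + (-359 + 690)) = -2716 - 2155/(926 + 331) = -2716 - 2155/1257 = -3416167/1257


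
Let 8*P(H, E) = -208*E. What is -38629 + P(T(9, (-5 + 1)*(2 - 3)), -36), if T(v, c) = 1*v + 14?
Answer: -37693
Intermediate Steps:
T(v, c) = 14 + v (T(v, c) = v + 14 = 14 + v)
P(H, E) = -26*E (P(H, E) = (-208*E)/8 = -26*E)
-38629 + P(T(9, (-5 + 1)*(2 - 3)), -36) = -38629 - 26*(-36) = -38629 + 936 = -37693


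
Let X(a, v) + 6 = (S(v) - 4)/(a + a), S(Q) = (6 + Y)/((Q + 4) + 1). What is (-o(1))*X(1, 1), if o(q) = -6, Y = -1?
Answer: -91/2 ≈ -45.500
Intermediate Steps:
S(Q) = 5/(5 + Q) (S(Q) = (6 - 1)/((Q + 4) + 1) = 5/((4 + Q) + 1) = 5/(5 + Q))
X(a, v) = -6 + (-4 + 5/(5 + v))/(2*a) (X(a, v) = -6 + (5/(5 + v) - 4)/(a + a) = -6 + (-4 + 5/(5 + v))/((2*a)) = -6 + (-4 + 5/(5 + v))*(1/(2*a)) = -6 + (-4 + 5/(5 + v))/(2*a))
(-o(1))*X(1, 1) = (-1*(-6))*((½)*(5 - 4*(1 + 3*1)*(5 + 1))/(1*(5 + 1))) = 6*((½)*1*(5 - 4*(1 + 3)*6)/6) = 6*((½)*1*(⅙)*(5 - 4*4*6)) = 6*((½)*1*(⅙)*(5 - 96)) = 6*((½)*1*(⅙)*(-91)) = 6*(-91/12) = -91/2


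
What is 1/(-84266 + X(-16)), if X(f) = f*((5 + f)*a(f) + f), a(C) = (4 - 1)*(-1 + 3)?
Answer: -1/82954 ≈ -1.2055e-5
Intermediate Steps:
a(C) = 6 (a(C) = 3*2 = 6)
X(f) = f*(30 + 7*f) (X(f) = f*((5 + f)*6 + f) = f*((30 + 6*f) + f) = f*(30 + 7*f))
1/(-84266 + X(-16)) = 1/(-84266 - 16*(30 + 7*(-16))) = 1/(-84266 - 16*(30 - 112)) = 1/(-84266 - 16*(-82)) = 1/(-84266 + 1312) = 1/(-82954) = -1/82954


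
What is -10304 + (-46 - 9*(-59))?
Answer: -9819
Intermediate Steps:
-10304 + (-46 - 9*(-59)) = -10304 + (-46 + 531) = -10304 + 485 = -9819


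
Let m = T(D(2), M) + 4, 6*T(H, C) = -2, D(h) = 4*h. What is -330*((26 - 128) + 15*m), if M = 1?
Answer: 15510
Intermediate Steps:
T(H, C) = -⅓ (T(H, C) = (⅙)*(-2) = -⅓)
m = 11/3 (m = -⅓ + 4 = 11/3 ≈ 3.6667)
-330*((26 - 128) + 15*m) = -330*((26 - 128) + 15*(11/3)) = -330*(-102 + 55) = -330*(-47) = 15510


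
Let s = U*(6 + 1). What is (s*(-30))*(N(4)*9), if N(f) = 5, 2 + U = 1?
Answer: 9450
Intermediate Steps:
U = -1 (U = -2 + 1 = -1)
s = -7 (s = -(6 + 1) = -1*7 = -7)
(s*(-30))*(N(4)*9) = (-7*(-30))*(5*9) = 210*45 = 9450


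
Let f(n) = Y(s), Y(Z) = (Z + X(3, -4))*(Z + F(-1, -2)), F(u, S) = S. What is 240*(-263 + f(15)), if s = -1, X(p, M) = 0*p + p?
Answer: -64560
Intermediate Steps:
X(p, M) = p (X(p, M) = 0 + p = p)
Y(Z) = (-2 + Z)*(3 + Z) (Y(Z) = (Z + 3)*(Z - 2) = (3 + Z)*(-2 + Z) = (-2 + Z)*(3 + Z))
f(n) = -6 (f(n) = -6 - 1 + (-1)² = -6 - 1 + 1 = -6)
240*(-263 + f(15)) = 240*(-263 - 6) = 240*(-269) = -64560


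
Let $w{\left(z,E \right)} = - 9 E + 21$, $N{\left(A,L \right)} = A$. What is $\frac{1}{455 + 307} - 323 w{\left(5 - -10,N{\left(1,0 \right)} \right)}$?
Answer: $- \frac{2953511}{762} \approx -3876.0$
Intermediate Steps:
$w{\left(z,E \right)} = 21 - 9 E$
$\frac{1}{455 + 307} - 323 w{\left(5 - -10,N{\left(1,0 \right)} \right)} = \frac{1}{455 + 307} - 323 \left(21 - 9\right) = \frac{1}{762} - 323 \left(21 - 9\right) = \frac{1}{762} - 3876 = - \frac{2953511}{762}$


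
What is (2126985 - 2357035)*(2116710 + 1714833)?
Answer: -881446467150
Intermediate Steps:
(2126985 - 2357035)*(2116710 + 1714833) = -230050*3831543 = -881446467150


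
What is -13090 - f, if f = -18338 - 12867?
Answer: 18115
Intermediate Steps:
f = -31205
-13090 - f = -13090 - 1*(-31205) = -13090 + 31205 = 18115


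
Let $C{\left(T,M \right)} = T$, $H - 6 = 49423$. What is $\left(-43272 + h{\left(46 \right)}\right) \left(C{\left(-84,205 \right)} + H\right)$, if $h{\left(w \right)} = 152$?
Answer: $-2127756400$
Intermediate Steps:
$H = 49429$ ($H = 6 + 49423 = 49429$)
$\left(-43272 + h{\left(46 \right)}\right) \left(C{\left(-84,205 \right)} + H\right) = \left(-43272 + 152\right) \left(-84 + 49429\right) = \left(-43120\right) 49345 = -2127756400$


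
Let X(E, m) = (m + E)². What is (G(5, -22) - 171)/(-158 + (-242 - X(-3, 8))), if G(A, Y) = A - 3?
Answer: 169/425 ≈ 0.39765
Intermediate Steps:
G(A, Y) = -3 + A
X(E, m) = (E + m)²
(G(5, -22) - 171)/(-158 + (-242 - X(-3, 8))) = ((-3 + 5) - 171)/(-158 + (-242 - (-3 + 8)²)) = (2 - 171)/(-158 + (-242 - 1*5²)) = -169/(-158 + (-242 - 1*25)) = -169/(-158 + (-242 - 25)) = -169/(-158 - 267) = -169/(-425) = -169*(-1/425) = 169/425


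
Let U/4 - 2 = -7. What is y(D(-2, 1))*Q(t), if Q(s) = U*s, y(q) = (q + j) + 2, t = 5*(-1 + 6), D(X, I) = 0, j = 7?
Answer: -4500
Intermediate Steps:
U = -20 (U = 8 + 4*(-7) = 8 - 28 = -20)
t = 25 (t = 5*5 = 25)
y(q) = 9 + q (y(q) = (q + 7) + 2 = (7 + q) + 2 = 9 + q)
Q(s) = -20*s
y(D(-2, 1))*Q(t) = (9 + 0)*(-20*25) = 9*(-500) = -4500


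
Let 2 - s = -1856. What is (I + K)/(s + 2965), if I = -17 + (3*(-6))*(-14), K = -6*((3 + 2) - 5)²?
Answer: 235/4823 ≈ 0.048725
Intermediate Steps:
s = 1858 (s = 2 - 1*(-1856) = 2 + 1856 = 1858)
K = 0 (K = -6*(5 - 5)² = -6*0² = -6*0 = 0)
I = 235 (I = -17 - 18*(-14) = -17 + 252 = 235)
(I + K)/(s + 2965) = (235 + 0)/(1858 + 2965) = 235/4823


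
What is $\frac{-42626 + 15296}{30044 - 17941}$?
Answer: $- \frac{27330}{12103} \approx -2.2581$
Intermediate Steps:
$\frac{-42626 + 15296}{30044 - 17941} = - \frac{27330}{12103}$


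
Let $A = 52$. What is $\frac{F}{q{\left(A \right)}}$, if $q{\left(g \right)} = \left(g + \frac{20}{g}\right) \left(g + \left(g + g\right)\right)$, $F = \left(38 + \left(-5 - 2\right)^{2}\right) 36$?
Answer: $\frac{87}{227} \approx 0.38326$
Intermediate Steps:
$F = 3132$ ($F = \left(38 + \left(-7\right)^{2}\right) 36 = \left(38 + 49\right) 36 = 87 \cdot 36 = 3132$)
$q{\left(g \right)} = 3 g \left(g + \frac{20}{g}\right)$ ($q{\left(g \right)} = \left(g + \frac{20}{g}\right) \left(g + 2 g\right) = \left(g + \frac{20}{g}\right) 3 g = 3 g \left(g + \frac{20}{g}\right)$)
$\frac{F}{q{\left(A \right)}} = \frac{3132}{60 + 3 \cdot 52^{2}} = \frac{3132}{60 + 3 \cdot 2704} = \frac{3132}{60 + 8112} = \frac{3132}{8172} = 3132 \cdot \frac{1}{8172} = \frac{87}{227}$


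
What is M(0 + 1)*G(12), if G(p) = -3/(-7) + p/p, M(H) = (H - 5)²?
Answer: 160/7 ≈ 22.857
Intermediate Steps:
M(H) = (-5 + H)²
G(p) = 10/7 (G(p) = -3*(-⅐) + 1 = 3/7 + 1 = 10/7)
M(0 + 1)*G(12) = (-5 + (0 + 1))²*(10/7) = (-5 + 1)²*(10/7) = (-4)²*(10/7) = 16*(10/7) = 160/7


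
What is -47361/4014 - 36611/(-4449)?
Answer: -2361205/661418 ≈ -3.5699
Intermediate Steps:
-47361/4014 - 36611/(-4449) = -47361*1/4014 - 36611*(-1/4449) = -15787/1338 + 36611/4449 = -2361205/661418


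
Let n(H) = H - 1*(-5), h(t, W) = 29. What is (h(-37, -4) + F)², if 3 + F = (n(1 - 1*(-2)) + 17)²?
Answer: 423801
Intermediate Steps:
n(H) = 5 + H (n(H) = H + 5 = 5 + H)
F = 622 (F = -3 + ((5 + (1 - 1*(-2))) + 17)² = -3 + ((5 + (1 + 2)) + 17)² = -3 + ((5 + 3) + 17)² = -3 + (8 + 17)² = -3 + 25² = -3 + 625 = 622)
(h(-37, -4) + F)² = (29 + 622)² = 651² = 423801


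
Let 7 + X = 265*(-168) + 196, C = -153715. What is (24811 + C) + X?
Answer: -173235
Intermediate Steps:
X = -44331 (X = -7 + (265*(-168) + 196) = -7 + (-44520 + 196) = -7 - 44324 = -44331)
(24811 + C) + X = (24811 - 153715) - 44331 = -128904 - 44331 = -173235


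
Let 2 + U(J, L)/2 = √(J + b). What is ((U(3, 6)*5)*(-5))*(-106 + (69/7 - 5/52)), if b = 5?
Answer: -875775/91 + 875775*√2/91 ≈ 3986.4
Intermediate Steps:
U(J, L) = -4 + 2*√(5 + J) (U(J, L) = -4 + 2*√(J + 5) = -4 + 2*√(5 + J))
((U(3, 6)*5)*(-5))*(-106 + (69/7 - 5/52)) = (((-4 + 2*√(5 + 3))*5)*(-5))*(-106 + (69/7 - 5/52)) = (((-4 + 2*√8)*5)*(-5))*(-106 + (69*(⅐) - 5*1/52)) = (((-4 + 2*(2*√2))*5)*(-5))*(-106 + (69/7 - 5/52)) = (((-4 + 4*√2)*5)*(-5))*(-106 + 3553/364) = ((-20 + 20*√2)*(-5))*(-35031/364) = (100 - 100*√2)*(-35031/364) = -875775/91 + 875775*√2/91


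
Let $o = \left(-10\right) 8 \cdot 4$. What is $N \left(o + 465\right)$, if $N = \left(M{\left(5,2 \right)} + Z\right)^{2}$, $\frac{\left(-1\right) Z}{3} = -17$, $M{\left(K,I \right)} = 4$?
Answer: $438625$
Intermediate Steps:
$Z = 51$ ($Z = \left(-3\right) \left(-17\right) = 51$)
$o = -320$ ($o = \left(-80\right) 4 = -320$)
$N = 3025$ ($N = \left(4 + 51\right)^{2} = 55^{2} = 3025$)
$N \left(o + 465\right) = 3025 \left(-320 + 465\right) = 3025 \cdot 145 = 438625$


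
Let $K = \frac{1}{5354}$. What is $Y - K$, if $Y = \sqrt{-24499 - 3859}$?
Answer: $- \frac{1}{5354} + i \sqrt{28358} \approx -0.00018678 + 168.4 i$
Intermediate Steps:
$K = \frac{1}{5354} \approx 0.00018678$
$Y = i \sqrt{28358}$ ($Y = \sqrt{-28358} = i \sqrt{28358} \approx 168.4 i$)
$Y - K = i \sqrt{28358} - \frac{1}{5354} = - \frac{1}{5354} + i \sqrt{28358}$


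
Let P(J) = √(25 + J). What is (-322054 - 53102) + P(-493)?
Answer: -375156 + 6*I*√13 ≈ -3.7516e+5 + 21.633*I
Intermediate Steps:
(-322054 - 53102) + P(-493) = (-322054 - 53102) + √(25 - 493) = -375156 + √(-468) = -375156 + 6*I*√13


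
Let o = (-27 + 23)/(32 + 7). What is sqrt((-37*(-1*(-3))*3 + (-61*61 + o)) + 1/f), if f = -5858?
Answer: I*sqrt(211603427821578)/228462 ≈ 63.672*I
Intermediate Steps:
o = -4/39 ≈ -0.10256
sqrt((-37*(-1*(-3))*3 + (-61*61 + o)) + 1/f) = sqrt((-37*(-1*(-3))*3 + (-61*61 - 4/39)) + 1/(-5858)) = sqrt((-111*3 + (-3721 - 4/39)) - 1/5858) = sqrt((-37*9 - 145123/39) - 1/5858) = sqrt((-333 - 145123/39) - 1/5858) = sqrt(-158110/39 - 1/5858) = sqrt(-926208419/228462) = I*sqrt(211603427821578)/228462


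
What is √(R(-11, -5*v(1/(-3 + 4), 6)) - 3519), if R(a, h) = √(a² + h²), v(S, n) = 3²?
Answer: √(-3519 + √2146) ≈ 58.929*I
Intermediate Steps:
v(S, n) = 9
√(R(-11, -5*v(1/(-3 + 4), 6)) - 3519) = √(√((-11)² + (-5*9)²) - 3519) = √(√(121 + (-45)²) - 3519) = √(√(121 + 2025) - 3519) = √(√2146 - 3519) = √(-3519 + √2146)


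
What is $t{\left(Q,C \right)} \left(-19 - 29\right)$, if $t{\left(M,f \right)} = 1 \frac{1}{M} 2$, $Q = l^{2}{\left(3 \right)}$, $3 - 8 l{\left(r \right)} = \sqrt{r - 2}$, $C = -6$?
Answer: $-1536$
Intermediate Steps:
$l{\left(r \right)} = \frac{3}{8} - \frac{\sqrt{-2 + r}}{8}$ ($l{\left(r \right)} = \frac{3}{8} - \frac{\sqrt{r - 2}}{8} = \frac{3}{8} - \frac{\sqrt{-2 + r}}{8}$)
$Q = \frac{1}{16}$ ($Q = \left(\frac{3}{8} - \frac{\sqrt{-2 + 3}}{8}\right)^{2} = \left(\frac{3}{8} - \frac{\sqrt{1}}{8}\right)^{2} = \left(\frac{3}{8} - \frac{1}{8}\right)^{2} = \left(\frac{1}{4}\right)^{2} = \frac{1}{16} \approx 0.0625$)
$t{\left(M,f \right)} = \frac{2}{M}$ ($t{\left(M,f \right)} = \frac{1}{M} 2 = \frac{2}{M}$)
$t{\left(Q,C \right)} \left(-19 - 29\right) = 2 \frac{1}{\frac{1}{16}} \left(-19 - 29\right) = 2 \cdot 16 \left(-48\right) = 32 \left(-48\right) = -1536$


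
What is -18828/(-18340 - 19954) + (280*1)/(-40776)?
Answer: 47313013/97592259 ≈ 0.48480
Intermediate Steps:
-18828/(-18340 - 19954) + (280*1)/(-40776) = -18828/(-38294) + 280*(-1/40776) = -18828*(-1/38294) - 35/5097 = 9414/19147 - 35/5097 = 47313013/97592259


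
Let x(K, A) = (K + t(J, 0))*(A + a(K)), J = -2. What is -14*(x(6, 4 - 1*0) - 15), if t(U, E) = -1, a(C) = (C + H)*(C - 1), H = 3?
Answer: -3220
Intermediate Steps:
a(C) = (-1 + C)*(3 + C) (a(C) = (C + 3)*(C - 1) = (3 + C)*(-1 + C) = (-1 + C)*(3 + C))
x(K, A) = (-1 + K)*(-3 + A + K² + 2*K) (x(K, A) = (K - 1)*(A + (-3 + K² + 2*K)) = (-1 + K)*(-3 + A + K² + 2*K))
-14*(x(6, 4 - 1*0) - 15) = -14*((3 + 6² + 6³ - (4 - 1*0) - 5*6 + (4 - 1*0)*6) - 15) = -14*((3 + 36 + 216 - (4 + 0) - 30 + (4 + 0)*6) - 15) = -14*((3 + 36 + 216 - 1*4 - 30 + 4*6) - 15) = -14*((3 + 36 + 216 - 4 - 30 + 24) - 15) = -14*(245 - 15) = -14*230 = -3220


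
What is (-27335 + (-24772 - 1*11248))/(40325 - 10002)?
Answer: -63355/30323 ≈ -2.0893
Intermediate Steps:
(-27335 + (-24772 - 1*11248))/(40325 - 10002) = (-27335 + (-24772 - 11248))/30323 = (-27335 - 36020)*(1/30323) = -63355*1/30323 = -63355/30323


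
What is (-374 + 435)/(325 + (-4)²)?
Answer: 61/341 ≈ 0.17889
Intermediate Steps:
(-374 + 435)/(325 + (-4)²) = 61/(325 + 16) = 61/341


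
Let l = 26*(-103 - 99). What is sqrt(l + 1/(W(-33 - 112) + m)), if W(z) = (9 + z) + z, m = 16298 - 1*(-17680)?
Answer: I*sqrt(5963581939171)/33697 ≈ 72.471*I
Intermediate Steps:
m = 33978 (m = 16298 + 17680 = 33978)
W(z) = 9 + 2*z
l = -5252 (l = 26*(-202) = -5252)
sqrt(l + 1/(W(-33 - 112) + m)) = sqrt(-5252 + 1/((9 + 2*(-33 - 112)) + 33978)) = sqrt(-5252 + 1/((9 + 2*(-145)) + 33978)) = sqrt(-5252 + 1/((9 - 290) + 33978)) = sqrt(-5252 + 1/(-281 + 33978)) = sqrt(-5252 + 1/33697) = sqrt(-176976643/33697) = I*sqrt(5963581939171)/33697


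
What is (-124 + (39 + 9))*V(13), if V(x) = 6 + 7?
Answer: -988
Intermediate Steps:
V(x) = 13
(-124 + (39 + 9))*V(13) = (-124 + (39 + 9))*13 = (-124 + 48)*13 = -76*13 = -988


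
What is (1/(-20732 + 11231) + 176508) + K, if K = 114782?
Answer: 2767546289/9501 ≈ 2.9129e+5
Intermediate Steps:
(1/(-20732 + 11231) + 176508) + K = (1/(-20732 + 11231) + 176508) + 114782 = (1/(-9501) + 176508) + 114782 = (-1/9501 + 176508) + 114782 = 1677002507/9501 + 114782 = 2767546289/9501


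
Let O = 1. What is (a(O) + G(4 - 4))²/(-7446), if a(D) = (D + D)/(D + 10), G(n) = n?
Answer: -2/450483 ≈ -4.4397e-6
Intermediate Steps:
a(D) = 2*D/(10 + D) (a(D) = (2*D)/(10 + D) = 2*D/(10 + D))
(a(O) + G(4 - 4))²/(-7446) = (2*1/(10 + 1) + (4 - 4))²/(-7446) = (2*1/11 + 0)²*(-1/7446) = (2*1*(1/11) + 0)²*(-1/7446) = (2/11 + 0)²*(-1/7446) = (2/11)²*(-1/7446) = (4/121)*(-1/7446) = -2/450483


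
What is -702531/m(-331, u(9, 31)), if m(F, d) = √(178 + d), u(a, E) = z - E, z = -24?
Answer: -234177*√123/41 ≈ -63345.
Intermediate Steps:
u(a, E) = -24 - E
-702531/m(-331, u(9, 31)) = -702531/√(178 + (-24 - 1*31)) = -702531/√(178 + (-24 - 31)) = -702531/√(178 - 55) = -702531*√123/123 = -234177*√123/41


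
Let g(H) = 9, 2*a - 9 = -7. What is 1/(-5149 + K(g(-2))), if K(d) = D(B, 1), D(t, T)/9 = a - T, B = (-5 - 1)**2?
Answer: -1/5149 ≈ -0.00019421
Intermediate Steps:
a = 1 (a = 9/2 + (1/2)*(-7) = 9/2 - 7/2 = 1)
B = 36 (B = (-6)**2 = 36)
D(t, T) = 9 - 9*T (D(t, T) = 9*(1 - T) = 9 - 9*T)
K(d) = 0 (K(d) = 9 - 9*1 = 9 - 9 = 0)
1/(-5149 + K(g(-2))) = 1/(-5149 + 0) = 1/(-5149) = -1/5149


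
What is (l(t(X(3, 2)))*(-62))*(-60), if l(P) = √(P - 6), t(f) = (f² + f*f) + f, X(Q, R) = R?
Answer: 7440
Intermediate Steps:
t(f) = f + 2*f² (t(f) = (f² + f²) + f = 2*f² + f = f + 2*f²)
l(P) = √(-6 + P)
(l(t(X(3, 2)))*(-62))*(-60) = (√(-6 + 2*(1 + 2*2))*(-62))*(-60) = (√(-6 + 2*(1 + 4))*(-62))*(-60) = (√(-6 + 2*5)*(-62))*(-60) = (√(-6 + 10)*(-62))*(-60) = (√4*(-62))*(-60) = (2*(-62))*(-60) = -124*(-60) = 7440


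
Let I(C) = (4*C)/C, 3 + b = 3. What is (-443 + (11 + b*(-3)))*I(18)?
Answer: -1728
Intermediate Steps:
b = 0 (b = -3 + 3 = 0)
I(C) = 4
(-443 + (11 + b*(-3)))*I(18) = (-443 + (11 + 0*(-3)))*4 = (-443 + (11 + 0))*4 = (-443 + 11)*4 = -432*4 = -1728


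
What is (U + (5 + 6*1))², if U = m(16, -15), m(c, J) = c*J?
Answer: 52441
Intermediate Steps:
m(c, J) = J*c
U = -240 (U = -15*16 = -240)
(U + (5 + 6*1))² = (-240 + (5 + 6*1))² = (-240 + (5 + 6))² = (-240 + 11)² = (-229)² = 52441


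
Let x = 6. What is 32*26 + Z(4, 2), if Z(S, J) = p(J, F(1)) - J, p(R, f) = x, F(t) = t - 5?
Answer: 836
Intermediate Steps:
F(t) = -5 + t
p(R, f) = 6
Z(S, J) = 6 - J
32*26 + Z(4, 2) = 32*26 + (6 - 1*2) = 832 + (6 - 2) = 832 + 4 = 836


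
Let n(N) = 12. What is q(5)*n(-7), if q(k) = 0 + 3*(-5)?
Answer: -180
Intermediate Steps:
q(k) = -15 (q(k) = 0 - 15 = -15)
q(5)*n(-7) = -15*12 = -180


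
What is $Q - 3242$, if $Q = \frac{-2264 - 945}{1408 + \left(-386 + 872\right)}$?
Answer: $- \frac{6143557}{1894} \approx -3243.7$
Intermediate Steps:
$Q = - \frac{3209}{1894}$ ($Q = - \frac{3209}{1408 + 486} = - \frac{3209}{1894} \approx -1.6943$)
$Q - 3242 = - \frac{3209}{1894} - 3242 = - \frac{6143557}{1894}$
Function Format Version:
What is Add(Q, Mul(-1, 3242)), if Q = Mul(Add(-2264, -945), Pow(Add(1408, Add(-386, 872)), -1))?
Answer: Rational(-6143557, 1894) ≈ -3243.7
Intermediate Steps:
Q = Rational(-3209, 1894) (Q = Mul(-3209, Pow(Add(1408, 486), -1)) = Mul(-3209, Pow(1894, -1)) = Mul(-3209, Rational(1, 1894)) = Rational(-3209, 1894) ≈ -1.6943)
Add(Q, Mul(-1, 3242)) = Add(Rational(-3209, 1894), Mul(-1, 3242)) = Add(Rational(-3209, 1894), -3242) = Rational(-6143557, 1894)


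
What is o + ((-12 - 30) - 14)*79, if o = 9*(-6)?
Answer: -4478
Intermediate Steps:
o = -54
o + ((-12 - 30) - 14)*79 = -54 + ((-12 - 30) - 14)*79 = -54 + (-42 - 14)*79 = -54 - 56*79 = -54 - 4424 = -4478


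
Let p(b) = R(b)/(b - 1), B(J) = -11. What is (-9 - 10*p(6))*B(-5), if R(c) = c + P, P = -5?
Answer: 121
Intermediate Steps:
R(c) = -5 + c (R(c) = c - 5 = -5 + c)
p(b) = (-5 + b)/(-1 + b) (p(b) = (-5 + b)/(b - 1) = (-5 + b)/(-1 + b))
(-9 - 10*p(6))*B(-5) = (-9 - 10*(-5 + 6)/(-1 + 6))*(-11) = (-9 - 10/5)*(-11) = (-9 - 2)*(-11) = -11*(-11) = 121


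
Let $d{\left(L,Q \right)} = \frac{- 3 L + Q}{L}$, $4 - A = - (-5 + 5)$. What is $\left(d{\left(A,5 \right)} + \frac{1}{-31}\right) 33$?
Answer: $- \frac{7293}{124} \approx -58.815$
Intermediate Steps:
$A = 4$ ($A = 4 - - (-5 + 5) = 4 - \left(-1\right) 0 = 4 - 0 = 4 + 0 = 4$)
$d{\left(L,Q \right)} = \frac{Q - 3 L}{L}$
$\left(d{\left(A,5 \right)} + \frac{1}{-31}\right) 33 = \left(\left(-3 + \frac{5}{4}\right) + \frac{1}{-31}\right) 33 = \left(\left(-3 + 5 \cdot \frac{1}{4}\right) - \frac{1}{31}\right) 33 = \left(\left(-3 + \frac{5}{4}\right) - \frac{1}{31}\right) 33 = \left(- \frac{7}{4} - \frac{1}{31}\right) 33 = \left(- \frac{221}{124}\right) 33 = - \frac{7293}{124}$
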